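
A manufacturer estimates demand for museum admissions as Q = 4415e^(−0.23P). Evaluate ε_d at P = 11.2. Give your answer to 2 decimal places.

-2.58

At P = 11.2, Q = 335.883.
dQ/dP = −0.23·4415e^(−0.23P) = −0.23Q = -77.253.
ε = (dQ/dP)(P/Q) = (-77.253)(11.2/335.883).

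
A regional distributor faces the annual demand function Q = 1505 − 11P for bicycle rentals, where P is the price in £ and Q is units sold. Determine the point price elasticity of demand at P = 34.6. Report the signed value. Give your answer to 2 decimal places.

At P = 34.6, Q = 1124.400.
dQ/dP = −11.
ε = (dQ/dP)(P/Q) = (-11)(34.6/1124.400).

-0.34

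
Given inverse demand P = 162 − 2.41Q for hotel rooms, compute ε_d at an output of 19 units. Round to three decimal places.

At Q = 19, P = 162 − 2.41(19) = 116.21.
dP/dQ = −2.41, so dQ/dP = 1/(−2.41) = -0.415.
ε = (dQ/dP)(P/Q) = (-0.415)(116.21/19).

-2.538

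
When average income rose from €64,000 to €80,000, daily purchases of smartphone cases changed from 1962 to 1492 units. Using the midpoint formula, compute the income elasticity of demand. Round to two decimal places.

-1.22

ΔQ = -470, ΔI = 16000. Midpoints: Ī = 72,000, Q̄ = 1727.0.
ε_I = (ΔQ/ΔI)(Ī/Q̄) = (-470/16000)(72000/1727.0).
ε_I < 0, so the good is inferior.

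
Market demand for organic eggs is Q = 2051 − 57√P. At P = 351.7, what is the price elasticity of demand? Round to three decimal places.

-0.544

At P = 351.7, Q = 982.041.
dQ/dP = −57/(2√P) = -1.520.
ε = (dQ/dP)(P/Q) = (-1.520)(351.7/982.041).
|ε| < 1, so demand is inelastic at this price.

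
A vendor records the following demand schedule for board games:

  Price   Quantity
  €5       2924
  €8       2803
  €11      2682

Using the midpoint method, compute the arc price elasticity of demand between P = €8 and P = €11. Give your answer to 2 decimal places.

-0.14

At P = 8, Q = 2803; at P = 11, Q = 2682.
ΔQ = -121, ΔP = 3. Midpoints: P̄ = 9.50, Q̄ = 2742.5.
ε = (ΔQ/ΔP)(P̄/Q̄) = (-121/3)(9.50/2742.5).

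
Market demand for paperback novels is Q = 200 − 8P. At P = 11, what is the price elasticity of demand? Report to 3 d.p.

At P = 11, Q = 112.
dQ/dP = −8.
ε = (dQ/dP)(P/Q) = (-8)(11/112).

-0.786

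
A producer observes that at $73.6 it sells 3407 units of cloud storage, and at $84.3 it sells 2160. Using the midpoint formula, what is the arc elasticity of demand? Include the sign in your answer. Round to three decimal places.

ΔQ = 2160 − 3407 = -1247; ΔP = 84.3 − 73.6 = 10.7.
Midpoints: P̄ = 78.95, Q̄ = 2783.5.
ε = (ΔQ/ΔP)(P̄/Q̄) = (-1247/10.7)(78.95/2783.5).

-3.306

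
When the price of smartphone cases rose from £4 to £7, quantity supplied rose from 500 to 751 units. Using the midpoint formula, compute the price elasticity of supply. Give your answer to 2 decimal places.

0.74

ΔQ = 751 − 500 = 251; ΔP = 7 − 4 = 3.
Midpoints: P̄ = 5.50, Q̄ = 625.5.
ε_s = (ΔQ/ΔP)(P̄/Q̄) = (251/3)(5.50/625.5).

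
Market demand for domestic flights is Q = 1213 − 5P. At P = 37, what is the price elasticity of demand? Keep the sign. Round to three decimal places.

-0.180

At P = 37, Q = 1028.
dQ/dP = −5.
ε = (dQ/dP)(P/Q) = (-5)(37/1028).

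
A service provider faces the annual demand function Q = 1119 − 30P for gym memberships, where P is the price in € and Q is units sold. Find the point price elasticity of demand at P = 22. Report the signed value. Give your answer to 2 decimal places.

-1.44

At P = 22, Q = 459.
dQ/dP = −30.
ε = (dQ/dP)(P/Q) = (-30)(22/459).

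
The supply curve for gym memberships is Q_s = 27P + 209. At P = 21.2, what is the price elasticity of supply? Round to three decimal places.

0.733

At P = 21.2, Q_s = 781.40.
dQ_s/dP = 27.
ε_s = (dQ_s/dP)(P/Q_s) = (27)(21.2/781.40).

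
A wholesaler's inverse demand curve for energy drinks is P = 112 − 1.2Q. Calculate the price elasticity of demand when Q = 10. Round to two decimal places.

-8.33

At Q = 10, P = 112 − 1.2(10) = 100.00.
dP/dQ = −1.2, so dQ/dP = 1/(−1.2) = -0.833.
ε = (dQ/dP)(P/Q) = (-0.833)(100.00/10).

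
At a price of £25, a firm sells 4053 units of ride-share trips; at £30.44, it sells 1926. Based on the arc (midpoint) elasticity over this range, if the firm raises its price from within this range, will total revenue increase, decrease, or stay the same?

Arc ε = (-2127/5.44)(27.72/2989.5) ≈ -3.625.
|ε| = 3.63 > 1, so demand is elastic. A price rise therefore reduces total revenue.

decrease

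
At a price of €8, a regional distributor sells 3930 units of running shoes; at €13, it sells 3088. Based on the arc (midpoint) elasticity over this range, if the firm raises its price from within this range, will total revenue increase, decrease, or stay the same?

increase

Arc ε = (-842/5)(10.50/3509.0) ≈ -0.504.
|ε| = 0.50 < 1, so demand is inelastic. A price rise therefore raises total revenue.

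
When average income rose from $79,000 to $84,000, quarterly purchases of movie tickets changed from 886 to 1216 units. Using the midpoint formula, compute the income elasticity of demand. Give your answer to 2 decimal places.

ΔQ = 330, ΔI = 5000. Midpoints: Ī = 81,500, Q̄ = 1051.0.
ε_I = (ΔQ/ΔI)(Ī/Q̄) = (330/5000)(81500/1051.0).

5.12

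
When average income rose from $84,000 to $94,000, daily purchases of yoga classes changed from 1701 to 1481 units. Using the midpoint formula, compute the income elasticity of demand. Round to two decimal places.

-1.23

ΔQ = -220, ΔI = 10000. Midpoints: Ī = 89,000, Q̄ = 1591.0.
ε_I = (ΔQ/ΔI)(Ī/Q̄) = (-220/10000)(89000/1591.0).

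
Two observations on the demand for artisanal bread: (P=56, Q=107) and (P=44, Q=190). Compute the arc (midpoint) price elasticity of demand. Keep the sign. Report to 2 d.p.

-2.33

ΔQ = 190 − 107 = 83; ΔP = 44 − 56 = -12.
Midpoints: P̄ = 50.00, Q̄ = 148.5.
ε = (ΔQ/ΔP)(P̄/Q̄) = (83/-12)(50.00/148.5).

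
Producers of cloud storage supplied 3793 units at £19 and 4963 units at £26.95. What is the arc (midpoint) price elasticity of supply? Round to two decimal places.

0.77

ΔQ = 4963 − 3793 = 1170; ΔP = 26.95 − 19 = 7.95.
Midpoints: P̄ = 22.98, Q̄ = 4378.0.
ε_s = (ΔQ/ΔP)(P̄/Q̄) = (1170/7.95)(22.98/4378.0).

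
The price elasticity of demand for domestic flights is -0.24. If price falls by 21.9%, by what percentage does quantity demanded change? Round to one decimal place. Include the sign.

5.3%

%ΔQ ≈ ε × %ΔP = (-0.24)(-21.9%) = 5.26%.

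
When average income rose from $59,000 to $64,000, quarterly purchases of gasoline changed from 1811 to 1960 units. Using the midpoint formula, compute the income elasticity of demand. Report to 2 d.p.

ΔQ = 149, ΔI = 5000. Midpoints: Ī = 61,500, Q̄ = 1885.5.
ε_I = (ΔQ/ΔI)(Ī/Q̄) = (149/5000)(61500/1885.5).

0.97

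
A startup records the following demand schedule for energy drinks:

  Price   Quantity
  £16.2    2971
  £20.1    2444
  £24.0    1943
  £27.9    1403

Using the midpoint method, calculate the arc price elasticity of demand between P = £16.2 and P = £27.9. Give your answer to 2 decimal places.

-1.35

At P = 16.2, Q = 2971; at P = 27.9, Q = 1403.
ΔQ = -1568, ΔP = 11.7. Midpoints: P̄ = 22.05, Q̄ = 2187.0.
ε = (ΔQ/ΔP)(P̄/Q̄) = (-1568/11.7)(22.05/2187.0).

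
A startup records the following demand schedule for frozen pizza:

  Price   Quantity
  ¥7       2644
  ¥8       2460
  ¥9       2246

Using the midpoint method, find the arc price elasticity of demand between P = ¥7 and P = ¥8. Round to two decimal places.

-0.54

At P = 7, Q = 2644; at P = 8, Q = 2460.
ΔQ = -184, ΔP = 1. Midpoints: P̄ = 7.50, Q̄ = 2552.0.
ε = (ΔQ/ΔP)(P̄/Q̄) = (-184/1)(7.50/2552.0).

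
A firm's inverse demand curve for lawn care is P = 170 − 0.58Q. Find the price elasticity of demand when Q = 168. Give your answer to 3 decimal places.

-0.745

At Q = 168, P = 170 − 0.58(168) = 72.56.
dP/dQ = −0.58, so dQ/dP = 1/(−0.58) = -1.724.
ε = (dQ/dP)(P/Q) = (-1.724)(72.56/168).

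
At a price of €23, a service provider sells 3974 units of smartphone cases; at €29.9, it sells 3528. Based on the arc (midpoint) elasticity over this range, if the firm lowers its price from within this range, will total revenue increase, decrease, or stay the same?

Arc ε = (-446/6.9)(26.45/3751.0) ≈ -0.456.
|ε| = 0.46 < 1, so demand is inelastic. A price cut therefore reduces total revenue.

decrease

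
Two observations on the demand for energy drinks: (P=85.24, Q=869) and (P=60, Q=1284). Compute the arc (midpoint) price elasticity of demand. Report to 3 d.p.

ΔQ = 1284 − 869 = 415; ΔP = 60 − 85.24 = -25.24.
Midpoints: P̄ = 72.62, Q̄ = 1076.5.
ε = (ΔQ/ΔP)(P̄/Q̄) = (415/-25.24)(72.62/1076.5).

-1.109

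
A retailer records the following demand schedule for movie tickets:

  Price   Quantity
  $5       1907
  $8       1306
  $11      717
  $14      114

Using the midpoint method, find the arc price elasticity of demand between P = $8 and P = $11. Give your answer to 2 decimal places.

-1.84

At P = 8, Q = 1306; at P = 11, Q = 717.
ΔQ = -589, ΔP = 3. Midpoints: P̄ = 9.50, Q̄ = 1011.5.
ε = (ΔQ/ΔP)(P̄/Q̄) = (-589/3)(9.50/1011.5).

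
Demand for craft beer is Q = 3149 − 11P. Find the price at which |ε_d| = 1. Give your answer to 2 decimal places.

143.14

For linear demand Q = a − bP, ε = −bP/(a − bP). |ε| = 1 when bP = a − bP, i.e. P = a/(2b).
P = 3149/(2·11) = 3149/22 = 143.1364.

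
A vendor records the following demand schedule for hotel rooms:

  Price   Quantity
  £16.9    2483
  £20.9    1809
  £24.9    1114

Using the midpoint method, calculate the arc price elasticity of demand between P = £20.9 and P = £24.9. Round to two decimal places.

-2.72

At P = 20.9, Q = 1809; at P = 24.9, Q = 1114.
ΔQ = -695, ΔP = 4.0. Midpoints: P̄ = 22.90, Q̄ = 1461.5.
ε = (ΔQ/ΔP)(P̄/Q̄) = (-695/4.0)(22.90/1461.5).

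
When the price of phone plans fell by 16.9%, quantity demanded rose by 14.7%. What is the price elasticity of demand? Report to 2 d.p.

-0.87

ε = %ΔQ / %ΔP = (14.7)/(-16.9) = -0.870.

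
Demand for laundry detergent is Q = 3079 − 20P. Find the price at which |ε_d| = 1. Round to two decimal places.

For linear demand Q = a − bP, ε = −bP/(a − bP). |ε| = 1 when bP = a − bP, i.e. P = a/(2b).
P = 3079/(2·20) = 3079/40 = 76.9750.

76.98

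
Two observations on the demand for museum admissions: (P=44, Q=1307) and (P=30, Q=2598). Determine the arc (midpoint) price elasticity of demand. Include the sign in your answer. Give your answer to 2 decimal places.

-1.75

ΔQ = 2598 − 1307 = 1291; ΔP = 30 − 44 = -14.
Midpoints: P̄ = 37.00, Q̄ = 1952.5.
ε = (ΔQ/ΔP)(P̄/Q̄) = (1291/-14)(37.00/1952.5).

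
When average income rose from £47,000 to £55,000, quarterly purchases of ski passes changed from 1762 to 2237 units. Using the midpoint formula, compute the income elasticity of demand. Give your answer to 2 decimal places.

ΔQ = 475, ΔI = 8000. Midpoints: Ī = 51,000, Q̄ = 1999.5.
ε_I = (ΔQ/ΔI)(Ī/Q̄) = (475/8000)(51000/1999.5).

1.51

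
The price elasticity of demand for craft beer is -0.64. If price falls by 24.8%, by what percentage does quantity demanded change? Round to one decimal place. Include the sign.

15.9%

%ΔQ ≈ ε × %ΔP = (-0.64)(-24.8%) = 15.87%.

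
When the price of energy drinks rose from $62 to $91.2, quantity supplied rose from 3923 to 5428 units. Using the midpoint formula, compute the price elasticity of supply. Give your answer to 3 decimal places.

ΔQ = 5428 − 3923 = 1505; ΔP = 91.2 − 62 = 29.2.
Midpoints: P̄ = 76.60, Q̄ = 4675.5.
ε_s = (ΔQ/ΔP)(P̄/Q̄) = (1505/29.2)(76.60/4675.5).

0.844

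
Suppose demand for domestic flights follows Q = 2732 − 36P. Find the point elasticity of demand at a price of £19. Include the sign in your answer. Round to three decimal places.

At P = 19, Q = 2048.
dQ/dP = −36.
ε = (dQ/dP)(P/Q) = (-36)(19/2048).

-0.334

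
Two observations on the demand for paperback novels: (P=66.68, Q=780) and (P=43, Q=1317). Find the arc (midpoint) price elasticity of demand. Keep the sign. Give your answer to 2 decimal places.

-1.19

ΔQ = 1317 − 780 = 537; ΔP = 43 − 66.68 = -23.68.
Midpoints: P̄ = 54.84, Q̄ = 1048.5.
ε = (ΔQ/ΔP)(P̄/Q̄) = (537/-23.68)(54.84/1048.5).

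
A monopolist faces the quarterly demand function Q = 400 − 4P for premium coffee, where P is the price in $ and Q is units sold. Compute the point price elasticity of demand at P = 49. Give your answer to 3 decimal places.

At P = 49, Q = 204.
dQ/dP = −4.
ε = (dQ/dP)(P/Q) = (-4)(49/204).

-0.961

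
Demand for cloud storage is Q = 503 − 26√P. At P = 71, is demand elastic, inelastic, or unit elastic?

inelastic

Q = 283.920, dQ/dP = -1.543.
ε = (dQ/dP)(P/Q) ≈ -0.386.
|ε| = 0.39 < 1.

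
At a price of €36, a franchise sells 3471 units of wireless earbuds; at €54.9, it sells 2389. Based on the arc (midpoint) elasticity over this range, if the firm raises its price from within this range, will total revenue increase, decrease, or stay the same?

increase

Arc ε = (-1082/18.9)(45.45/2930.0) ≈ -0.888.
|ε| = 0.89 < 1, so demand is inelastic. A price rise therefore raises total revenue.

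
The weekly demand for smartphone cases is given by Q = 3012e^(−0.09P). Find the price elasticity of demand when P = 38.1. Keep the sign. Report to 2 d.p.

At P = 38.1, Q = 97.647.
dQ/dP = −0.09·3012e^(−0.09P) = −0.09Q = -8.788.
ε = (dQ/dP)(P/Q) = (-8.788)(38.1/97.647).

-3.43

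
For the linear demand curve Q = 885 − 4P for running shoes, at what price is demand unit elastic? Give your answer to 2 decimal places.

110.63

For linear demand Q = a − bP, ε = −bP/(a − bP). |ε| = 1 when bP = a − bP, i.e. P = a/(2b).
P = 885/(2·4) = 885/8 = 110.6250.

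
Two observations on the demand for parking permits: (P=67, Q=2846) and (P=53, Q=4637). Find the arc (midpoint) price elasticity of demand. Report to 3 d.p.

-2.052

ΔQ = 4637 − 2846 = 1791; ΔP = 53 − 67 = -14.
Midpoints: P̄ = 60.00, Q̄ = 3741.5.
ε = (ΔQ/ΔP)(P̄/Q̄) = (1791/-14)(60.00/3741.5).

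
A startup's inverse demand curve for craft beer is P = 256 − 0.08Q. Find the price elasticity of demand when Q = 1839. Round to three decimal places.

-0.740

At Q = 1839, P = 256 − 0.08(1839) = 108.88.
dP/dQ = −0.08, so dQ/dP = 1/(−0.08) = -12.500.
ε = (dQ/dP)(P/Q) = (-12.500)(108.88/1839).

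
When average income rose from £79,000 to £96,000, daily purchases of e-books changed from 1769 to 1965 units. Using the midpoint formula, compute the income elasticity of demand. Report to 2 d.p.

0.54

ΔQ = 196, ΔI = 17000. Midpoints: Ī = 87,500, Q̄ = 1867.0.
ε_I = (ΔQ/ΔI)(Ī/Q̄) = (196/17000)(87500/1867.0).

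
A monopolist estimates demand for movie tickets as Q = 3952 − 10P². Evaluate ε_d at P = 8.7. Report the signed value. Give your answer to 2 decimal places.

-0.47

At P = 8.7, Q = 3195.100.
dQ/dP = −20P = -174.
ε = (dQ/dP)(P/Q) = (-174)(8.7/3195.100).
|ε| < 1, so demand is inelastic at this price.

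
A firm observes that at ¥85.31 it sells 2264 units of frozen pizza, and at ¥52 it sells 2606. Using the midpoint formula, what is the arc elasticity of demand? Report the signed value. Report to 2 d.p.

ΔQ = 2606 − 2264 = 342; ΔP = 52 − 85.31 = -33.31.
Midpoints: P̄ = 68.66, Q̄ = 2435.0.
ε = (ΔQ/ΔP)(P̄/Q̄) = (342/-33.31)(68.66/2435.0).

-0.29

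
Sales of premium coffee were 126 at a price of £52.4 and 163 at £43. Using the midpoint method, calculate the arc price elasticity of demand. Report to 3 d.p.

-1.299

ΔQ = 163 − 126 = 37; ΔP = 43 − 52.4 = -9.4.
Midpoints: P̄ = 47.70, Q̄ = 144.5.
ε = (ΔQ/ΔP)(P̄/Q̄) = (37/-9.4)(47.70/144.5).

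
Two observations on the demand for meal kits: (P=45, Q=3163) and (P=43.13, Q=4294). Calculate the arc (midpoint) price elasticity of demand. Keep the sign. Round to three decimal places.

-7.148

ΔQ = 4294 − 3163 = 1131; ΔP = 43.13 − 45 = -1.87.
Midpoints: P̄ = 44.06, Q̄ = 3728.5.
ε = (ΔQ/ΔP)(P̄/Q̄) = (1131/-1.87)(44.06/3728.5).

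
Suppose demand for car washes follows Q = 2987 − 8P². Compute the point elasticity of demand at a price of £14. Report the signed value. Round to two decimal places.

At P = 14, Q = 1419.
dQ/dP = −16P = -224.
ε = (dQ/dP)(P/Q) = (-224)(14/1419).

-2.21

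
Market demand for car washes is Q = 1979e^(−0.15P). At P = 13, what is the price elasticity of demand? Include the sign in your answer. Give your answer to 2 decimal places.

-1.95

At P = 13, Q = 281.560.
dQ/dP = −0.15·1979e^(−0.15P) = −0.15Q = -42.234.
ε = (dQ/dP)(P/Q) = (-42.234)(13/281.560).
|ε| > 1, so demand is elastic at this price.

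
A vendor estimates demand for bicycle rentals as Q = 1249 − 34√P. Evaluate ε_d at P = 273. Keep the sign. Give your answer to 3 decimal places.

At P = 273, Q = 687.228.
dQ/dP = −34/(2√P) = -1.029.
ε = (dQ/dP)(P/Q) = (-1.029)(273/687.228).

-0.409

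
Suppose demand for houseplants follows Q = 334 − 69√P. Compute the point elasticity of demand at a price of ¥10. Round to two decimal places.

At P = 10, Q = 115.803.
dQ/dP = −69/(2√P) = -10.910.
ε = (dQ/dP)(P/Q) = (-10.910)(10/115.803).

-0.94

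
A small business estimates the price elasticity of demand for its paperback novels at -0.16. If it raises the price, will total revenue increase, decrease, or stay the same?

increase

|ε| = 0.16 < 1, so demand is inelastic. A price rise therefore raises total revenue.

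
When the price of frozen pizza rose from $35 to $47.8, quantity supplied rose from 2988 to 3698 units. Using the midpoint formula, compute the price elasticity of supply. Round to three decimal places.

0.687

ΔQ = 3698 − 2988 = 710; ΔP = 47.8 − 35 = 12.8.
Midpoints: P̄ = 41.40, Q̄ = 3343.0.
ε_s = (ΔQ/ΔP)(P̄/Q̄) = (710/12.8)(41.40/3343.0).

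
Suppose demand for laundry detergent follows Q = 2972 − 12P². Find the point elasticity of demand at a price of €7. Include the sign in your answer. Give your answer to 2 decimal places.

-0.49

At P = 7, Q = 2384.
dQ/dP = −24P = -168.
ε = (dQ/dP)(P/Q) = (-168)(7/2384).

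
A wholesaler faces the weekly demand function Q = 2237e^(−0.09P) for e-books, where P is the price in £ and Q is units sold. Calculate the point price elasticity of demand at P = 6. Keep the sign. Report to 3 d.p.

-0.540

At P = 6, Q = 1303.608.
dQ/dP = −0.09·2237e^(−0.09P) = −0.09Q = -117.325.
ε = (dQ/dP)(P/Q) = (-117.325)(6/1303.608).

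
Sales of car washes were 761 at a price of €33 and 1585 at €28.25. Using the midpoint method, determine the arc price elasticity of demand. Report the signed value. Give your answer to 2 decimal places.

ΔQ = 1585 − 761 = 824; ΔP = 28.25 − 33 = -4.75.
Midpoints: P̄ = 30.62, Q̄ = 1173.0.
ε = (ΔQ/ΔP)(P̄/Q̄) = (824/-4.75)(30.62/1173.0).

-4.53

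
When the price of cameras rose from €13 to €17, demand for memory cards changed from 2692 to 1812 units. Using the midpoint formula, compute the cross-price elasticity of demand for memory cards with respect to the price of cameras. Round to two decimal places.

ΔQ_x = 1812 − 2692 = -880; ΔP_y = 17 − 13 = 4.
Midpoints: P̄_y = 15.00, Q̄_x = 2252.0.
ε_xy = (ΔQ_x/ΔP_y)(P̄_y/Q̄_x) = (-880/4)(15.00/2252.0).

-1.47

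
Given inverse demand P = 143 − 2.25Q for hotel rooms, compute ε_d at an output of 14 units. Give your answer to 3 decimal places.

At Q = 14, P = 143 − 2.25(14) = 111.50.
dP/dQ = −2.25, so dQ/dP = 1/(−2.25) = -0.444.
ε = (dQ/dP)(P/Q) = (-0.444)(111.50/14).

-3.540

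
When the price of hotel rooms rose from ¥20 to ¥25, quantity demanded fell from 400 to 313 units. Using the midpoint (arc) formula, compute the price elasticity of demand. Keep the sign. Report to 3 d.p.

-1.098

ΔQ = 313 − 400 = -87; ΔP = 25 − 20 = 5.
Midpoints: P̄ = 22.50, Q̄ = 356.5.
ε = (ΔQ/ΔP)(P̄/Q̄) = (-87/5)(22.50/356.5).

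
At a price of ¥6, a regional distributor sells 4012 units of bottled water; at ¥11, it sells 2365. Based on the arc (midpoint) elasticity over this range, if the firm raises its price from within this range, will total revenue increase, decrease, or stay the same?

Arc ε = (-1647/5)(8.50/3188.5) ≈ -0.878.
|ε| = 0.88 < 1, so demand is inelastic. A price rise therefore raises total revenue.

increase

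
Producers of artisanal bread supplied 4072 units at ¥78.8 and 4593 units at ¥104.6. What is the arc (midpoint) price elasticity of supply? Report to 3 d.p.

ΔQ = 4593 − 4072 = 521; ΔP = 104.6 − 78.8 = 25.8.
Midpoints: P̄ = 91.70, Q̄ = 4332.5.
ε_s = (ΔQ/ΔP)(P̄/Q̄) = (521/25.8)(91.70/4332.5).

0.427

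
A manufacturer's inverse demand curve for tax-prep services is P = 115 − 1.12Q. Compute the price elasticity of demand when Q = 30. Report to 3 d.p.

At Q = 30, P = 115 − 1.12(30) = 81.40.
dP/dQ = −1.12, so dQ/dP = 1/(−1.12) = -0.893.
ε = (dQ/dP)(P/Q) = (-0.893)(81.40/30).

-2.423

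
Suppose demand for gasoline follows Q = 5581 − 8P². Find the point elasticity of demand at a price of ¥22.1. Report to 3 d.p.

At P = 22.1, Q = 1673.720.
dQ/dP = −16P = -353.600.
ε = (dQ/dP)(P/Q) = (-353.600)(22.1/1673.720).

-4.669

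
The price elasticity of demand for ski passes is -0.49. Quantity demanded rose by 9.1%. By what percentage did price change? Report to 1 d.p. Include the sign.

%ΔP ≈ %ΔQ / ε = (9.1%)/(-0.49) = -18.57%.

-18.6%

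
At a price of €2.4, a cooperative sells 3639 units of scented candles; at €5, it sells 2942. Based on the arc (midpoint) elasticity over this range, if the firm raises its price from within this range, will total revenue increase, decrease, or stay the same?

increase

Arc ε = (-697/2.6)(3.70/3290.5) ≈ -0.301.
|ε| = 0.30 < 1, so demand is inelastic. A price rise therefore raises total revenue.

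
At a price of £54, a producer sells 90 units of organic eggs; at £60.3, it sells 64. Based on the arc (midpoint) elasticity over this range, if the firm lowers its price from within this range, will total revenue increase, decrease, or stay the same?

increase

Arc ε = (-26/6.3)(57.15/77.0) ≈ -3.063.
|ε| = 3.06 > 1, so demand is elastic. A price cut therefore raises total revenue.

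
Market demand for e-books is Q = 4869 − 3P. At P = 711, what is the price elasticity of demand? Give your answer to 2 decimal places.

At P = 711, Q = 2736.
dQ/dP = −3.
ε = (dQ/dP)(P/Q) = (-3)(711/2736).

-0.78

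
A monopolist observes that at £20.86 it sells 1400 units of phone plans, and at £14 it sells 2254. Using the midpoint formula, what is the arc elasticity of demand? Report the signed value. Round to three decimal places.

-1.188

ΔQ = 2254 − 1400 = 854; ΔP = 14 − 20.86 = -6.86.
Midpoints: P̄ = 17.43, Q̄ = 1827.0.
ε = (ΔQ/ΔP)(P̄/Q̄) = (854/-6.86)(17.43/1827.0).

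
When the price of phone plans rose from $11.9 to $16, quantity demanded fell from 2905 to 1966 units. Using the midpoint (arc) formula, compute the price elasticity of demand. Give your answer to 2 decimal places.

ΔQ = 1966 − 2905 = -939; ΔP = 16 − 11.9 = 4.1.
Midpoints: P̄ = 13.95, Q̄ = 2435.5.
ε = (ΔQ/ΔP)(P̄/Q̄) = (-939/4.1)(13.95/2435.5).

-1.31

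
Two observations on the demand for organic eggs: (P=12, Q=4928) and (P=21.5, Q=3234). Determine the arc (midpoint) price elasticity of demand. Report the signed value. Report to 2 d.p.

-0.73

ΔQ = 3234 − 4928 = -1694; ΔP = 21.5 − 12 = 9.5.
Midpoints: P̄ = 16.75, Q̄ = 4081.0.
ε = (ΔQ/ΔP)(P̄/Q̄) = (-1694/9.5)(16.75/4081.0).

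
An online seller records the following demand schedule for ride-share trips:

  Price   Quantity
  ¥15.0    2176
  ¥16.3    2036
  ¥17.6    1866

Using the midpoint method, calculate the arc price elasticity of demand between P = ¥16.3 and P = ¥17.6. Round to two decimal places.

-1.14

At P = 16.3, Q = 2036; at P = 17.6, Q = 1866.
ΔQ = -170, ΔP = 1.3. Midpoints: P̄ = 16.95, Q̄ = 1951.0.
ε = (ΔQ/ΔP)(P̄/Q̄) = (-170/1.3)(16.95/1951.0).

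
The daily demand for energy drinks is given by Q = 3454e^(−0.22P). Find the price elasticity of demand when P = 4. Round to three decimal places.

At P = 4, Q = 1432.660.
dQ/dP = −0.22·3454e^(−0.22P) = −0.22Q = -315.185.
ε = (dQ/dP)(P/Q) = (-315.185)(4/1432.660).

-0.880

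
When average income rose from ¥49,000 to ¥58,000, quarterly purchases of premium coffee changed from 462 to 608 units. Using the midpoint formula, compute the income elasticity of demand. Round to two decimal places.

ΔQ = 146, ΔI = 9000. Midpoints: Ī = 53,500, Q̄ = 535.0.
ε_I = (ΔQ/ΔI)(Ī/Q̄) = (146/9000)(53500/535.0).

1.62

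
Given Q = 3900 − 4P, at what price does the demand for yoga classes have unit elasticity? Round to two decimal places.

487.50

For linear demand Q = a − bP, ε = −bP/(a − bP). |ε| = 1 when bP = a − bP, i.e. P = a/(2b).
P = 3900/(2·4) = 3900/8 = 487.5000.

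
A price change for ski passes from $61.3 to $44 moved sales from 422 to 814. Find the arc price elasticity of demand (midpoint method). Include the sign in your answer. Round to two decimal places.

ΔQ = 814 − 422 = 392; ΔP = 44 − 61.3 = -17.3.
Midpoints: P̄ = 52.65, Q̄ = 618.0.
ε = (ΔQ/ΔP)(P̄/Q̄) = (392/-17.3)(52.65/618.0).

-1.93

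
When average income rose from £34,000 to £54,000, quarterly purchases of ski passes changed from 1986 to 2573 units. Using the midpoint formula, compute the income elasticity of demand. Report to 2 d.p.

ΔQ = 587, ΔI = 20000. Midpoints: Ī = 44,000, Q̄ = 2279.5.
ε_I = (ΔQ/ΔI)(Ī/Q̄) = (587/20000)(44000/2279.5).
ε_I > 0, so the good is normal.

0.57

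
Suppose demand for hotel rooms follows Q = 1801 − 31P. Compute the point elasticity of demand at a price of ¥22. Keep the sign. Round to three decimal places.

-0.609

At P = 22, Q = 1119.
dQ/dP = −31.
ε = (dQ/dP)(P/Q) = (-31)(22/1119).
|ε| < 1, so demand is inelastic at this price.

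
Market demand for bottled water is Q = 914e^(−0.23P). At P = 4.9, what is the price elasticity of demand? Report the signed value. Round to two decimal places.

-1.13

At P = 4.9, Q = 296.139.
dQ/dP = −0.23·914e^(−0.23P) = −0.23Q = -68.112.
ε = (dQ/dP)(P/Q) = (-68.112)(4.9/296.139).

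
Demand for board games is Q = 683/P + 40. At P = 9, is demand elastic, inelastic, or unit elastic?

Q = 115.889, dQ/dP = -8.432.
ε = (dQ/dP)(P/Q) ≈ -0.655.
|ε| = 0.65 < 1.

inelastic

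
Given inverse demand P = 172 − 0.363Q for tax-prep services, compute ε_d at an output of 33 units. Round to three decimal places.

-13.358

At Q = 33, P = 172 − 0.363(33) = 160.02.
dP/dQ = −0.363, so dQ/dP = 1/(−0.363) = -2.755.
ε = (dQ/dP)(P/Q) = (-2.755)(160.02/33).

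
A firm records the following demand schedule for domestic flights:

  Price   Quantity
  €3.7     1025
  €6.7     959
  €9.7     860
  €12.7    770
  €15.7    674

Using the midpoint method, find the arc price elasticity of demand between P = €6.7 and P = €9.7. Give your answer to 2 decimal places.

-0.30

At P = 6.7, Q = 959; at P = 9.7, Q = 860.
ΔQ = -99, ΔP = 3.0. Midpoints: P̄ = 8.20, Q̄ = 909.5.
ε = (ΔQ/ΔP)(P̄/Q̄) = (-99/3.0)(8.20/909.5).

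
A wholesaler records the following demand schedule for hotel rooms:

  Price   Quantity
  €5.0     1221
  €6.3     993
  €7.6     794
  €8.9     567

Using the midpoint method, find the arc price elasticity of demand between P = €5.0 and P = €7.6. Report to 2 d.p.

-1.03

At P = 5.0, Q = 1221; at P = 7.6, Q = 794.
ΔQ = -427, ΔP = 2.6. Midpoints: P̄ = 6.30, Q̄ = 1007.5.
ε = (ΔQ/ΔP)(P̄/Q̄) = (-427/2.6)(6.30/1007.5).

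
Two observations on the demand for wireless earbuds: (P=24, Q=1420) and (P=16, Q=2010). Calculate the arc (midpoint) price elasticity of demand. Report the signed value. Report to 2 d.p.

-0.86

ΔQ = 2010 − 1420 = 590; ΔP = 16 − 24 = -8.
Midpoints: P̄ = 20.00, Q̄ = 1715.0.
ε = (ΔQ/ΔP)(P̄/Q̄) = (590/-8)(20.00/1715.0).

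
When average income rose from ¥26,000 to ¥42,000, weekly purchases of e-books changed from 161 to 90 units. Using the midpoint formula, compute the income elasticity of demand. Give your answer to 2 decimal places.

-1.20

ΔQ = -71, ΔI = 16000. Midpoints: Ī = 34,000, Q̄ = 125.5.
ε_I = (ΔQ/ΔI)(Ī/Q̄) = (-71/16000)(34000/125.5).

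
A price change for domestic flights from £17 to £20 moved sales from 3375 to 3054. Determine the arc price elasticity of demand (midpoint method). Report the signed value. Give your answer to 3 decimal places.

-0.616

ΔQ = 3054 − 3375 = -321; ΔP = 20 − 17 = 3.
Midpoints: P̄ = 18.50, Q̄ = 3214.5.
ε = (ΔQ/ΔP)(P̄/Q̄) = (-321/3)(18.50/3214.5).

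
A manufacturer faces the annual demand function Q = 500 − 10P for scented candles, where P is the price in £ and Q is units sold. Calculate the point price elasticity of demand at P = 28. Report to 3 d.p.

At P = 28, Q = 220.
dQ/dP = −10.
ε = (dQ/dP)(P/Q) = (-10)(28/220).
|ε| > 1, so demand is elastic at this price.

-1.273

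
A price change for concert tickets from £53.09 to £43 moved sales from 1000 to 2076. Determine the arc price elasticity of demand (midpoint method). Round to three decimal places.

ΔQ = 2076 − 1000 = 1076; ΔP = 43 − 53.09 = -10.09.
Midpoints: P̄ = 48.05, Q̄ = 1538.0.
ε = (ΔQ/ΔP)(P̄/Q̄) = (1076/-10.09)(48.05/1538.0).

-3.331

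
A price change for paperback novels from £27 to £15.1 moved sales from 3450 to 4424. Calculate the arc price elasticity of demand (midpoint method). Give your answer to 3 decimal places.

-0.438

ΔQ = 4424 − 3450 = 974; ΔP = 15.1 − 27 = -11.9.
Midpoints: P̄ = 21.05, Q̄ = 3937.0.
ε = (ΔQ/ΔP)(P̄/Q̄) = (974/-11.9)(21.05/3937.0).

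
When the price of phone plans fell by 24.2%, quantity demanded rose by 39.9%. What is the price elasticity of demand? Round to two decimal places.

-1.65

ε = %ΔQ / %ΔP = (39.9)/(-24.2) = -1.649.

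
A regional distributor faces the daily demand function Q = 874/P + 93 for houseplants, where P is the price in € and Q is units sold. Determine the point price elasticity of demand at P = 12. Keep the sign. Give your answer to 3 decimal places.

At P = 12, Q = 165.833.
dQ/dP = −874/P² = -6.069.
ε = (dQ/dP)(P/Q) = (-6.069)(12/165.833).

-0.439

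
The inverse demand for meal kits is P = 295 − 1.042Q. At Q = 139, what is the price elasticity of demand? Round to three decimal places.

-1.037

At Q = 139, P = 295 − 1.042(139) = 150.16.
dP/dQ = −1.042, so dQ/dP = 1/(−1.042) = -0.960.
ε = (dQ/dP)(P/Q) = (-0.960)(150.16/139).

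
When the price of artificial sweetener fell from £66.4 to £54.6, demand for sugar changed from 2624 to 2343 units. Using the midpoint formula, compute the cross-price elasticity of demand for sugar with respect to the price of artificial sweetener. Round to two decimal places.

ΔQ_x = 2343 − 2624 = -281; ΔP_y = 54.6 − 66.4 = -11.8.
Midpoints: P̄_y = 60.50, Q̄_x = 2483.5.
ε_xy = (ΔQ_x/ΔP_y)(P̄_y/Q̄_x) = (-281/-11.8)(60.50/2483.5).
ε_xy > 0, so the goods are substitutes.

0.58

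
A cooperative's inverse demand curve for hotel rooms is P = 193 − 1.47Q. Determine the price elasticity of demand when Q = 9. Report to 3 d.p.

-13.588

At Q = 9, P = 193 − 1.47(9) = 179.77.
dP/dQ = −1.47, so dQ/dP = 1/(−1.47) = -0.680.
ε = (dQ/dP)(P/Q) = (-0.680)(179.77/9).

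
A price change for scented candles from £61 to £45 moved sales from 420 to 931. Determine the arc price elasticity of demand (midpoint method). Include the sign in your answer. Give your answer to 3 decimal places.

-2.506

ΔQ = 931 − 420 = 511; ΔP = 45 − 61 = -16.
Midpoints: P̄ = 53.00, Q̄ = 675.5.
ε = (ΔQ/ΔP)(P̄/Q̄) = (511/-16)(53.00/675.5).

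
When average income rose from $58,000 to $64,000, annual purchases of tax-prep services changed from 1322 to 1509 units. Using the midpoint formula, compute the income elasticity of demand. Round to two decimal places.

ΔQ = 187, ΔI = 6000. Midpoints: Ī = 61,000, Q̄ = 1415.5.
ε_I = (ΔQ/ΔI)(Ī/Q̄) = (187/6000)(61000/1415.5).

1.34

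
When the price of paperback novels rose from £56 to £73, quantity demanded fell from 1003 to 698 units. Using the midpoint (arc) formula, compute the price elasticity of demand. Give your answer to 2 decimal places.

ΔQ = 698 − 1003 = -305; ΔP = 73 − 56 = 17.
Midpoints: P̄ = 64.50, Q̄ = 850.5.
ε = (ΔQ/ΔP)(P̄/Q̄) = (-305/17)(64.50/850.5).

-1.36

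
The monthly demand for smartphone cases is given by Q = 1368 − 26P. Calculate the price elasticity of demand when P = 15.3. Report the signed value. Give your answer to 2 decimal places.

At P = 15.3, Q = 970.200.
dQ/dP = −26.
ε = (dQ/dP)(P/Q) = (-26)(15.3/970.200).
|ε| < 1, so demand is inelastic at this price.

-0.41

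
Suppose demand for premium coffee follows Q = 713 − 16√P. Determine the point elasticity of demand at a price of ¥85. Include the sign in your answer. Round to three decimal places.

-0.130

At P = 85, Q = 565.487.
dQ/dP = −16/(2√P) = -0.868.
ε = (dQ/dP)(P/Q) = (-0.868)(85/565.487).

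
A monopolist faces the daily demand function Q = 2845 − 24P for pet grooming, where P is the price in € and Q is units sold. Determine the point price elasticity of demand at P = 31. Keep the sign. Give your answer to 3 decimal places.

-0.354

At P = 31, Q = 2101.
dQ/dP = −24.
ε = (dQ/dP)(P/Q) = (-24)(31/2101).
|ε| < 1, so demand is inelastic at this price.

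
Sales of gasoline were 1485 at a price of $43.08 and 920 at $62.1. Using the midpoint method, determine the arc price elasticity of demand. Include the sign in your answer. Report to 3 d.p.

ΔQ = 920 − 1485 = -565; ΔP = 62.1 − 43.08 = 19.02.
Midpoints: P̄ = 52.59, Q̄ = 1202.5.
ε = (ΔQ/ΔP)(P̄/Q̄) = (-565/19.02)(52.59/1202.5).

-1.299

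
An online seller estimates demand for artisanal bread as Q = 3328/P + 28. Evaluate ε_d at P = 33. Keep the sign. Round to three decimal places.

-0.783

At P = 33, Q = 128.848.
dQ/dP = −3328/P² = -3.056.
ε = (dQ/dP)(P/Q) = (-3.056)(33/128.848).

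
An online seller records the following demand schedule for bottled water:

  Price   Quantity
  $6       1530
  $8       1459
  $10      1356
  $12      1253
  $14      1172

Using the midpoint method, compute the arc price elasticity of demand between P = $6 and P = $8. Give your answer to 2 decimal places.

-0.17

At P = 6, Q = 1530; at P = 8, Q = 1459.
ΔQ = -71, ΔP = 2. Midpoints: P̄ = 7.00, Q̄ = 1494.5.
ε = (ΔQ/ΔP)(P̄/Q̄) = (-71/2)(7.00/1494.5).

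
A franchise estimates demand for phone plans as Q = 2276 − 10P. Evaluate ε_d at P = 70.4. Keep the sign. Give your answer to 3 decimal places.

At P = 70.4, Q = 1572.
dQ/dP = −10.
ε = (dQ/dP)(P/Q) = (-10)(70.4/1572).
|ε| < 1, so demand is inelastic at this price.

-0.448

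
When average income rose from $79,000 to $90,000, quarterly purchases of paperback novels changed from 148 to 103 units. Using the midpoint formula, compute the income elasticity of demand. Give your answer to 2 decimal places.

ΔQ = -45, ΔI = 11000. Midpoints: Ī = 84,500, Q̄ = 125.5.
ε_I = (ΔQ/ΔI)(Ī/Q̄) = (-45/11000)(84500/125.5).

-2.75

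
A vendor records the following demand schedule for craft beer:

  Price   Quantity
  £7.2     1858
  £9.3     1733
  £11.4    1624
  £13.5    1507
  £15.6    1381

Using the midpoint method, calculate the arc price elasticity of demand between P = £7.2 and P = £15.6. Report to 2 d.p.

-0.40

At P = 7.2, Q = 1858; at P = 15.6, Q = 1381.
ΔQ = -477, ΔP = 8.4. Midpoints: P̄ = 11.40, Q̄ = 1619.5.
ε = (ΔQ/ΔP)(P̄/Q̄) = (-477/8.4)(11.40/1619.5).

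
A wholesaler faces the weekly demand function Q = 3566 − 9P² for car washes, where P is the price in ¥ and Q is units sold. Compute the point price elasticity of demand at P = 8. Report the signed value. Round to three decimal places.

-0.385

At P = 8, Q = 2990.
dQ/dP = −18P = -144.
ε = (dQ/dP)(P/Q) = (-144)(8/2990).
|ε| < 1, so demand is inelastic at this price.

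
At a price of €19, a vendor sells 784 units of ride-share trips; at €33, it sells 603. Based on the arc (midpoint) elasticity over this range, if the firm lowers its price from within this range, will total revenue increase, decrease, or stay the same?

decrease

Arc ε = (-181/14)(26.00/693.5) ≈ -0.485.
|ε| = 0.48 < 1, so demand is inelastic. A price cut therefore reduces total revenue.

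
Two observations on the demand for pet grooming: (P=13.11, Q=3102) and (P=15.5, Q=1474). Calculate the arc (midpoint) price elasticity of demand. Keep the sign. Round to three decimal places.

ΔQ = 1474 − 3102 = -1628; ΔP = 15.5 − 13.11 = 2.39.
Midpoints: P̄ = 14.30, Q̄ = 2288.0.
ε = (ΔQ/ΔP)(P̄/Q̄) = (-1628/2.39)(14.30/2288.0).

-4.259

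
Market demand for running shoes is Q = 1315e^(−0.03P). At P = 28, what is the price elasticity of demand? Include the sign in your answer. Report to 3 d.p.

-0.840

At P = 28, Q = 567.699.
dQ/dP = −0.03·1315e^(−0.03P) = −0.03Q = -17.031.
ε = (dQ/dP)(P/Q) = (-17.031)(28/567.699).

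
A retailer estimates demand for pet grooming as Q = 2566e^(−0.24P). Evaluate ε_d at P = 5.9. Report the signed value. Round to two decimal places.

At P = 5.9, Q = 622.724.
dQ/dP = −0.24·2566e^(−0.24P) = −0.24Q = -149.454.
ε = (dQ/dP)(P/Q) = (-149.454)(5.9/622.724).

-1.42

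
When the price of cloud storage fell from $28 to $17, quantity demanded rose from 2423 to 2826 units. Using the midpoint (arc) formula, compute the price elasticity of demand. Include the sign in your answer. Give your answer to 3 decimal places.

-0.314

ΔQ = 2826 − 2423 = 403; ΔP = 17 − 28 = -11.
Midpoints: P̄ = 22.50, Q̄ = 2624.5.
ε = (ΔQ/ΔP)(P̄/Q̄) = (403/-11)(22.50/2624.5).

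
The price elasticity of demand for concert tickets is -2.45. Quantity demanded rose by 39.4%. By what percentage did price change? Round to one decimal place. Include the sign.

-16.1%

%ΔP ≈ %ΔQ / ε = (39.4%)/(-2.45) = -16.08%.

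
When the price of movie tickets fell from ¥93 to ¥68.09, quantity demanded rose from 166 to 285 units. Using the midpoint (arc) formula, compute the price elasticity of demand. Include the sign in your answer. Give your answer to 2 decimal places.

-1.71

ΔQ = 285 − 166 = 119; ΔP = 68.09 − 93 = -24.91.
Midpoints: P̄ = 80.55, Q̄ = 225.5.
ε = (ΔQ/ΔP)(P̄/Q̄) = (119/-24.91)(80.55/225.5).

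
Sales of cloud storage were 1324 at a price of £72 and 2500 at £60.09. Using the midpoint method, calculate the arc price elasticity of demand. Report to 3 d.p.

-3.411

ΔQ = 2500 − 1324 = 1176; ΔP = 60.09 − 72 = -11.91.
Midpoints: P̄ = 66.05, Q̄ = 1912.0.
ε = (ΔQ/ΔP)(P̄/Q̄) = (1176/-11.91)(66.05/1912.0).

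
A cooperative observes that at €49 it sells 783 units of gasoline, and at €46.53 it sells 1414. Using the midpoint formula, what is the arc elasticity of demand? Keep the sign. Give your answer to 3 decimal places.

-11.108

ΔQ = 1414 − 783 = 631; ΔP = 46.53 − 49 = -2.47.
Midpoints: P̄ = 47.77, Q̄ = 1098.5.
ε = (ΔQ/ΔP)(P̄/Q̄) = (631/-2.47)(47.77/1098.5).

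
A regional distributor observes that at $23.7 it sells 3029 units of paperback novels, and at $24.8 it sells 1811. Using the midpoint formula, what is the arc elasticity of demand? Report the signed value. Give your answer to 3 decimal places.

-11.096

ΔQ = 1811 − 3029 = -1218; ΔP = 24.8 − 23.7 = 1.1.
Midpoints: P̄ = 24.25, Q̄ = 2420.0.
ε = (ΔQ/ΔP)(P̄/Q̄) = (-1218/1.1)(24.25/2420.0).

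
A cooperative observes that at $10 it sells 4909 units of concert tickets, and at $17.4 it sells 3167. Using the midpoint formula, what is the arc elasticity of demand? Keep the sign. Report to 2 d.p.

ΔQ = 3167 − 4909 = -1742; ΔP = 17.4 − 10 = 7.4.
Midpoints: P̄ = 13.70, Q̄ = 4038.0.
ε = (ΔQ/ΔP)(P̄/Q̄) = (-1742/7.4)(13.70/4038.0).

-0.80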